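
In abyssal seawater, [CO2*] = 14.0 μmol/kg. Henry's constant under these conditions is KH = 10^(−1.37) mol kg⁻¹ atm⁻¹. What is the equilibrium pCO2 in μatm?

pCO2 = 328 μatm

KH = 10^(−1.37) = 4.266×10^-2 mol kg⁻¹ atm⁻¹
pCO2 = [CO2*]/KH = 14.0×10^-6 / 4.266×10^-2 = 3.28×10^-4 atm = 328 μatm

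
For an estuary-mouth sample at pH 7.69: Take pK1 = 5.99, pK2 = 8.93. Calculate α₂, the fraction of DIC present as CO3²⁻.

α₂ = 0.0534

α₂ = 1 / (1 + [H⁺]/K2 + [H⁺]²/(K1K2)) = 1 / (1 + 10^+1.24 + 10^-0.46)
   = 1 / (1 + 17.378 + 0.34674) = 1/18.725 = 0.05341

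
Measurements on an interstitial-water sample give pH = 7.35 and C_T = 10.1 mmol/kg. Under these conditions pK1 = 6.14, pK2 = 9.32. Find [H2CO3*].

[CO2*] = 0.581 mmol/kg

α₀ = 1 / (1 + K1/[H⁺] + K1K2/[H⁺]²) = 1 / (1 + 10^+1.21 + 10^-0.76)
   = 1 / (1 + 16.218 + 0.17378) = 1/17.392 = 0.05750
[CO2*] = α₀ × DIC = 0.05750 × 10.1 = 0.581 mmol/kg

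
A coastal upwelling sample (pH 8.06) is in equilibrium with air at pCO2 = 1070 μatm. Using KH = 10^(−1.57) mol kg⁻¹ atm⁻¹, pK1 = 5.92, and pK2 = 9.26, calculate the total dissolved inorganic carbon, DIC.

[CO2*] = KH · pCO2 = 10^(−1.57) × 1070×10^-6 = 2.880×10^-5 mol/kg
α₀ = 1/(1 + K1/[H⁺] + K1K2/[H⁺]²) = 1/(1 + 10^+2.14 + 10^+0.94) = 0.006768
DIC = [CO2*]/α₀ = 2.880×10^-5 / 0.006768 = 4.26 mmol/kg

DIC = 4.26 mmol/kg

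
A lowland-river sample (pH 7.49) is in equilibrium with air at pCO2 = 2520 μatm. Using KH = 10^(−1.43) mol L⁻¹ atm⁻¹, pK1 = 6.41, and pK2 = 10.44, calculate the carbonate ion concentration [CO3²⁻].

[CO3²⁻] = 1.26 μmol/L

[CO2*] = KH · pCO2 = 10^(−1.43) × 2520×10^-6 = 9.363×10^-5 mol/L
α₀ = 1/(1 + K1/[H⁺] + K1K2/[H⁺]²) = 1/(1 + 10^+1.08 + 10^-1.87) = 0.07671
DIC = [CO2*]/α₀ = 9.363×10^-5 / 0.07671 = 1.221 mmol/L
[CO3²⁻] = α₂·DIC; α₂ = 0.001035, so [CO3²⁻] = 0.001035 × 1.221 = 0.00126 mmol/L = 1.26 μmol/L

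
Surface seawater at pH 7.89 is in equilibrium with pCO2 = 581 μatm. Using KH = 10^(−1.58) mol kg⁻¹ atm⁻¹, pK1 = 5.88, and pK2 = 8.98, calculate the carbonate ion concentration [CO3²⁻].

[CO3²⁻] = 0.127 mmol/kg

[CO2*] = KH · pCO2 = 10^(−1.58) × 581×10^-6 = 1.528×10^-5 mol/kg
α₀ = 1/(1 + K1/[H⁺] + K1K2/[H⁺]²) = 1/(1 + 10^+2.01 + 10^+0.92) = 0.008957
DIC = [CO2*]/α₀ = 1.528×10^-5 / 0.008957 = 1.706 mmol/kg
[CO3²⁻] = α₂·DIC; α₂ = 0.07450, so [CO3²⁻] = 0.07450 × 1.706 = 0.127 mmol/kg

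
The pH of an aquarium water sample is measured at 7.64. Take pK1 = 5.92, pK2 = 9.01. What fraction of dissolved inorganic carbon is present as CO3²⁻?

α₂ = 1 / (1 + [H⁺]/K2 + [H⁺]²/(K1K2)) = 1 / (1 + 10^+1.37 + 10^-0.35)
   = 1 / (1 + 23.442 + 0.44668) = 1/24.889 = 0.04018

α₂ = 0.0402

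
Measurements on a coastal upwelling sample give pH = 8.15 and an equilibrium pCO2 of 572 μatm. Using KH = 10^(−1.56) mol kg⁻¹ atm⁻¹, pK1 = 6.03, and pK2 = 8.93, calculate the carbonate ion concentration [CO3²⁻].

[CO2*] = KH · pCO2 = 10^(−1.56) × 572×10^-6 = 1.575×10^-5 mol/kg
α₀ = 1/(1 + K1/[H⁺] + K1K2/[H⁺]²) = 1/(1 + 10^+2.12 + 10^+1.34) = 0.006464
DIC = [CO2*]/α₀ = 1.575×10^-5 / 0.006464 = 2.437 mmol/kg
[CO3²⁻] = α₂·DIC; α₂ = 0.1414, so [CO3²⁻] = 0.1414 × 2.437 = 0.345 mmol/kg

[CO3²⁻] = 0.345 mmol/kg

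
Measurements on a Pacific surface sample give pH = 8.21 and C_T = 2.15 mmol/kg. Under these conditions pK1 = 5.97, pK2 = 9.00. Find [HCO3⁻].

[HCO3⁻] = 1.84 mmol/kg

α₁ = 1 / (1 + [H⁺]/K1 + K2/[H⁺]) = 1 / (1 + 10^-2.24 + 10^-0.79)
   = 1 / (1 + 0.0057544 + 0.16218) = 1/1.1679 = 0.8562
[HCO3⁻] = α₁ × DIC = 0.8562 × 2.15 = 1.84 mmol/kg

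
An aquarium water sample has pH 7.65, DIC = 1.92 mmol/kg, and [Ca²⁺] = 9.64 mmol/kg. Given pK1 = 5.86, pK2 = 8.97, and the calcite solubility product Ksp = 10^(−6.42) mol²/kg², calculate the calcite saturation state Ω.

α₂ = 1 / (1 + [H⁺]/K2 + [H⁺]²/(K1K2)) = 1 / (1 + 10^+1.32 + 10^-0.47)
   = 1 / (1 + 20.893 + 0.33884) = 1/22.232 = 0.04498
[CO3²⁻] = α₂ × DIC = 0.04498 × 1.92 = 0.08636 mmol/kg
Ksp = 10^(−6.42) = 3.802×10^-7
Ω = [Ca²⁺][CO3²⁻]/Ksp = (9.64×10^-3)(8.636×10^-5) / 3.802×10^-7 = 2.19

Ω = 2.19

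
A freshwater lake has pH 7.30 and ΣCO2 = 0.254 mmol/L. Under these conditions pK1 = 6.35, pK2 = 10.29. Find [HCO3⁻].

α₁ = 1 / (1 + [H⁺]/K1 + K2/[H⁺]) = 1 / (1 + 10^-0.95 + 10^-2.99)
   = 1 / (1 + 0.11220 + 0.0010233) = 1/1.1132 = 0.8983
[HCO3⁻] = α₁ × DIC = 0.8983 × 0.254 = 0.228 mmol/L

[HCO3⁻] = 0.228 mmol/L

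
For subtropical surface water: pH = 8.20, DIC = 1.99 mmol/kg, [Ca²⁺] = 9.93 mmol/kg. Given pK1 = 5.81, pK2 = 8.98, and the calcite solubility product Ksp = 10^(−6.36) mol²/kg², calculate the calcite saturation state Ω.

α₂ = 1 / (1 + [H⁺]/K2 + [H⁺]²/(K1K2)) = 1 / (1 + 10^+0.78 + 10^-1.61)
   = 1 / (1 + 6.0256 + 0.024547) = 1/7.0501 = 0.1418
[CO3²⁻] = α₂ × DIC = 0.1418 × 1.99 = 0.2823 mmol/kg
Ksp = 10^(−6.36) = 4.365×10^-7
Ω = [Ca²⁺][CO3²⁻]/Ksp = (9.93×10^-3)(2.823×10^-4) / 4.365×10^-7 = 6.42

Ω = 6.42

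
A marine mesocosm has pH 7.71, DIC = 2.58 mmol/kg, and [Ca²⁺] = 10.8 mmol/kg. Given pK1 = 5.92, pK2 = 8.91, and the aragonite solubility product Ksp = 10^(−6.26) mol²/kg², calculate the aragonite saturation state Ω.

α₂ = 1 / (1 + [H⁺]/K2 + [H⁺]²/(K1K2)) = 1 / (1 + 10^+1.20 + 10^-0.59)
   = 1 / (1 + 15.849 + 0.25704) = 1/17.106 = 0.05846
[CO3²⁻] = α₂ × DIC = 0.05846 × 2.58 = 0.1508 mmol/kg
Ksp = 10^(−6.26) = 5.495×10^-7
Ω = [Ca²⁺][CO3²⁻]/Ksp = (10.8×10^-3)(1.508×10^-4) / 5.495×10^-7 = 2.96

Ω = 2.96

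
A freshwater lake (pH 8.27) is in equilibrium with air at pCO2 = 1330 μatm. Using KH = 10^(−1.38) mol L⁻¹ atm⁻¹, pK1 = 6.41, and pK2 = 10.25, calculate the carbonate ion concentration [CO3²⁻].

[CO2*] = KH · pCO2 = 10^(−1.38) × 1330×10^-6 = 5.544×10^-5 mol/L
α₀ = 1/(1 + K1/[H⁺] + K1K2/[H⁺]²) = 1/(1 + 10^+1.86 + 10^-0.12) = 0.01348
DIC = [CO2*]/α₀ = 5.544×10^-5 / 0.01348 = 4.114 mmol/L
[CO3²⁻] = α₂·DIC; α₂ = 0.01022, so [CO3²⁻] = 0.01022 × 4.114 = 0.0421 mmol/L

[CO3²⁻] = 0.0421 mmol/L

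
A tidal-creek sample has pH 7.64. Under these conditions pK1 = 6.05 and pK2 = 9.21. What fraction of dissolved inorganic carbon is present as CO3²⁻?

α₂ = 0.0256

α₂ = 1 / (1 + [H⁺]/K2 + [H⁺]²/(K1K2)) = 1 / (1 + 10^+1.57 + 10^-0.02)
   = 1 / (1 + 37.154 + 0.95499) = 1/39.109 = 0.02557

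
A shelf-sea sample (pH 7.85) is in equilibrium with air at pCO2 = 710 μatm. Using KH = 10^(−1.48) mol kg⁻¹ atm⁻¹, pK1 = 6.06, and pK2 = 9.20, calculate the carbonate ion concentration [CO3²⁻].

[CO2*] = KH · pCO2 = 10^(−1.48) × 710×10^-6 = 2.351×10^-5 mol/kg
α₀ = 1/(1 + K1/[H⁺] + K1K2/[H⁺]²) = 1/(1 + 10^+1.79 + 10^+0.44) = 0.01529
DIC = [CO2*]/α₀ = 2.351×10^-5 / 0.01529 = 1.538 mmol/kg
[CO3²⁻] = α₂·DIC; α₂ = 0.04210, so [CO3²⁻] = 0.04210 × 1.538 = 0.0648 mmol/kg

[CO3²⁻] = 0.0648 mmol/kg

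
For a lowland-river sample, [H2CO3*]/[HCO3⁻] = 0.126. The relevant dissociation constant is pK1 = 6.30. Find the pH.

pH = 7.20

From K1 = [H⁺][HCO3⁻]/[H2CO3*]:  pH = pK1 − log₁₀([H2CO3*]/[HCO3⁻])
log₁₀(0.126) = -0.900
pH = 6.30 − (-0.900) = 7.20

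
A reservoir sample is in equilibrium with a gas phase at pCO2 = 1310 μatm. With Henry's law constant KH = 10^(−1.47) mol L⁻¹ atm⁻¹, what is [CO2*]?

[CO2*] = 44.4 μmol/L

KH = 10^(−1.47) = 3.388×10^-2 mol L⁻¹ atm⁻¹
[CO2*] = KH · pCO2 = 3.388×10^-2 × 1310×10^-6 atm = 4.44×10^-5 mol/L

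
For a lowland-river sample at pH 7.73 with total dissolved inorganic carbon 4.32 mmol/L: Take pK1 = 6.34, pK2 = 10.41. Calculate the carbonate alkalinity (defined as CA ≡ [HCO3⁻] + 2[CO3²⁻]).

CA = [HCO3⁻] + 2[CO3²⁻] = (α₁ + 2α₂)·DIC
At pH 7.73: [H⁺]/K1 = 10^-1.39 = 0.040738, K2/[H⁺] = 10^-2.68 = 0.0020893
α₁ = 1/(1 + 0.040738 + 0.0020893) = 1/1.0428 = 0.9589; α₂ = α₁·K2/[H⁺] = 0.002003
α₁ + 2α₂ = 0.9629
CA = 0.9629 × 4.32 = 4.16 mmol/L

CA = 4.16 mmol/L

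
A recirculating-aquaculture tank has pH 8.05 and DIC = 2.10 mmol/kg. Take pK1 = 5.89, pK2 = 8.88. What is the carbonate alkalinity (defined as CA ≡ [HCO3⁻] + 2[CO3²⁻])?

CA = [HCO3⁻] + 2[CO3²⁻] = (α₁ + 2α₂)·DIC
At pH 8.05: [H⁺]/K1 = 10^-2.16 = 0.0069183, K2/[H⁺] = 10^-0.83 = 0.14791
α₁ = 1/(1 + 0.0069183 + 0.14791) = 1/1.1548 = 0.8659; α₂ = α₁·K2/[H⁺] = 0.1281
α₁ + 2α₂ = 1.1221
CA = 1.1221 × 2.10 = 2.36 mmol/kg

CA = 2.36 mmol/kg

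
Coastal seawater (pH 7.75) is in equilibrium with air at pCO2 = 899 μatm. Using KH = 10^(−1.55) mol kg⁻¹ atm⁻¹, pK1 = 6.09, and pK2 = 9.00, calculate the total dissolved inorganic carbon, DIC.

DIC = 1.25 mmol/kg

[CO2*] = KH · pCO2 = 10^(−1.55) × 899×10^-6 = 2.534×10^-5 mol/kg
α₀ = 1/(1 + K1/[H⁺] + K1K2/[H⁺]²) = 1/(1 + 10^+1.66 + 10^+0.41) = 0.02029
DIC = [CO2*]/α₀ = 2.534×10^-5 / 0.02029 = 1.25 mmol/kg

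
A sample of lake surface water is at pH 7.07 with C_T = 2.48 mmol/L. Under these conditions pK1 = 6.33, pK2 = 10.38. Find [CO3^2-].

α₂ = 1 / (1 + [H⁺]/K2 + [H⁺]²/(K1K2)) = 1 / (1 + 10^+3.31 + 10^+2.57)
   = 1 / (1 + 2041.7 + 371.54) = 1/2414.3 = 0.0004142
[CO3²⁻] = α₂ × DIC = 0.0004142 × 2.48 = 0.00103 mmol/L = 1.03 μmol/L

[CO3²⁻] = 1.03 μmol/L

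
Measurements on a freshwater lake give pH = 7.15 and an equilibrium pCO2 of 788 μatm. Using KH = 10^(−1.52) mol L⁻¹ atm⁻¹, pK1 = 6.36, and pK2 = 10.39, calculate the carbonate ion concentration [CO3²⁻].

[CO3²⁻] = 0.0844 μmol/L

[CO2*] = KH · pCO2 = 10^(−1.52) × 788×10^-6 = 2.380×10^-5 mol/L
α₀ = 1/(1 + K1/[H⁺] + K1K2/[H⁺]²) = 1/(1 + 10^+0.79 + 10^-2.45) = 0.1395
DIC = [CO2*]/α₀ = 2.380×10^-5 / 0.1395 = 0.1706 mmol/L
[CO3²⁻] = α₂·DIC; α₂ = 0.0004949, so [CO3²⁻] = 0.0004949 × 0.1706 = 8.44×10^-5 mmol/L = 0.0844 μmol/L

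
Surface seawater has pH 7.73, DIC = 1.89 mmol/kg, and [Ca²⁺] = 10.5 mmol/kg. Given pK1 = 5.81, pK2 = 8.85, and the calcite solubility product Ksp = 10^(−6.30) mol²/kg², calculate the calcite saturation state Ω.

α₂ = 1 / (1 + [H⁺]/K2 + [H⁺]²/(K1K2)) = 1 / (1 + 10^+1.12 + 10^-0.80)
   = 1 / (1 + 13.183 + 0.15849) = 1/14.341 = 0.06973
[CO3²⁻] = α₂ × DIC = 0.06973 × 1.89 = 0.1318 mmol/kg
Ksp = 10^(−6.30) = 5.012×10^-7
Ω = [Ca²⁺][CO3²⁻]/Ksp = (10.5×10^-3)(1.318×10^-4) / 5.012×10^-7 = 2.76

Ω = 2.76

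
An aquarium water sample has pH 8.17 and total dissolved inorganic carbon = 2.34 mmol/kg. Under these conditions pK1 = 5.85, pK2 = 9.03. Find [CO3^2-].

α₂ = 1 / (1 + [H⁺]/K2 + [H⁺]²/(K1K2)) = 1 / (1 + 10^+0.86 + 10^-1.46)
   = 1 / (1 + 7.2444 + 0.034674) = 1/8.2790 = 0.1208
[CO3²⁻] = α₂ × DIC = 0.1208 × 2.34 = 0.283 mmol/kg

[CO3²⁻] = 0.283 mmol/kg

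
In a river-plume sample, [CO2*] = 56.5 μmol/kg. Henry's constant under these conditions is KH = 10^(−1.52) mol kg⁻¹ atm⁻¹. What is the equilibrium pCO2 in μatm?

KH = 10^(−1.52) = 3.020×10^-2 mol kg⁻¹ atm⁻¹
pCO2 = [CO2*]/KH = 56.5×10^-6 / 3.020×10^-2 = 1.87×10^-3 atm = 1870 μatm

pCO2 = 1870 μatm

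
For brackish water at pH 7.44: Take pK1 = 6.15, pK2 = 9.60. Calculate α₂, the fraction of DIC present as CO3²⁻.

α₂ = 0.00654

α₂ = 1 / (1 + [H⁺]/K2 + [H⁺]²/(K1K2)) = 1 / (1 + 10^+2.16 + 10^+0.87)
   = 1 / (1 + 144.54 + 7.4131) = 1/152.96 = 0.006538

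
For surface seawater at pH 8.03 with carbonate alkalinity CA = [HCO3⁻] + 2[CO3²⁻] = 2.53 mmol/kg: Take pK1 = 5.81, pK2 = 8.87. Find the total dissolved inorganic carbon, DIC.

CA = [HCO3⁻] + 2[CO3²⁻] = (α₁ + 2α₂)·DIC
At pH 8.03: [H⁺]/K1 = 10^-2.22 = 0.0060256, K2/[H⁺] = 10^-0.84 = 0.14454
α₁ = 1/(1 + 0.0060256 + 0.14454) = 1/1.1506 = 0.8691; α₂ = α₁·K2/[H⁺] = 0.1256
α₁ + 2α₂ = 1.1204
DIC = CA / (α₁ + 2α₂) = 2.53 / 1.1204 = 2.26 mmol/kg

DIC = 2.26 mmol/kg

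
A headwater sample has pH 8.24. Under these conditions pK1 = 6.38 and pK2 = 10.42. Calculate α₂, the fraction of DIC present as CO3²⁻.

α₂ = 1 / (1 + [H⁺]/K2 + [H⁺]²/(K1K2)) = 1 / (1 + 10^+2.18 + 10^+0.32)
   = 1 / (1 + 151.36 + 2.0893) = 1/154.45 = 0.006475

α₂ = 0.00647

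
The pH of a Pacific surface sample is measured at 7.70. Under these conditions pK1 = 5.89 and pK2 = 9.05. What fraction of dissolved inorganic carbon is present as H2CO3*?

α₀ = 0.0146

α₀ = 1 / (1 + K1/[H⁺] + K1K2/[H⁺]²) = 1 / (1 + 10^+1.81 + 10^+0.46)
   = 1 / (1 + 64.565 + 2.8840) = 1/68.449 = 0.01461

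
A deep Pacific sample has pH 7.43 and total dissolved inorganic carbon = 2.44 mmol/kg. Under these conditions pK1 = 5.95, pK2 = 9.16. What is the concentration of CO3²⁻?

α₂ = 1 / (1 + [H⁺]/K2 + [H⁺]²/(K1K2)) = 1 / (1 + 10^+1.73 + 10^+0.25)
   = 1 / (1 + 53.703 + 1.7783) = 1/56.481 = 0.01770
[CO3²⁻] = α₂ × DIC = 0.01770 × 2.44 = 0.0432 mmol/kg

[CO3²⁻] = 0.0432 mmol/kg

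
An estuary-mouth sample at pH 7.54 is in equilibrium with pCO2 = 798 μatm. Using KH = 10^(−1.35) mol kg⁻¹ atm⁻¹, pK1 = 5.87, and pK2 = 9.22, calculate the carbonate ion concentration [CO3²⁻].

[CO2*] = KH · pCO2 = 10^(−1.35) × 798×10^-6 = 3.565×10^-5 mol/kg
α₀ = 1/(1 + K1/[H⁺] + K1K2/[H⁺]²) = 1/(1 + 10^+1.67 + 10^-0.01) = 0.02051
DIC = [CO2*]/α₀ = 3.565×10^-5 / 0.02051 = 1.738 mmol/kg
[CO3²⁻] = α₂·DIC; α₂ = 0.02005, so [CO3²⁻] = 0.02005 × 1.738 = 0.0348 mmol/kg

[CO3²⁻] = 0.0348 mmol/kg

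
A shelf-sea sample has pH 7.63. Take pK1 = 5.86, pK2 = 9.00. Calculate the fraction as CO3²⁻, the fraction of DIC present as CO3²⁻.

α₂ = 1 / (1 + [H⁺]/K2 + [H⁺]²/(K1K2)) = 1 / (1 + 10^+1.37 + 10^-0.40)
   = 1 / (1 + 23.442 + 0.39811) = 1/24.840 = 0.04026

α₂ = 0.0403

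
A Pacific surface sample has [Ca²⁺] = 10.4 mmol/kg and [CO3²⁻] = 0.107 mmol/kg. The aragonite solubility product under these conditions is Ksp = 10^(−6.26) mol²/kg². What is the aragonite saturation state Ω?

Ksp = 10^(−6.26) = 5.495×10^-7
Ω = [Ca²⁺][CO3²⁻]/Ksp = (10.4×10^-3)(0.107×10^-3) / 5.495×10^-7 = 2.02

Ω = 2.02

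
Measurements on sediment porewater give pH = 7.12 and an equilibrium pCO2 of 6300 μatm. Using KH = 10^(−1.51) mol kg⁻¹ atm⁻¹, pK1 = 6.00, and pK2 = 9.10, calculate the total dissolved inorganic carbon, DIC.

DIC = 2.79 mmol/kg

[CO2*] = KH · pCO2 = 10^(−1.51) × 6300×10^-6 = 1.947×10^-4 mol/kg
α₀ = 1/(1 + K1/[H⁺] + K1K2/[H⁺]²) = 1/(1 + 10^+1.12 + 10^-0.86) = 0.06983
DIC = [CO2*]/α₀ = 1.947×10^-4 / 0.06983 = 2.79 mmol/kg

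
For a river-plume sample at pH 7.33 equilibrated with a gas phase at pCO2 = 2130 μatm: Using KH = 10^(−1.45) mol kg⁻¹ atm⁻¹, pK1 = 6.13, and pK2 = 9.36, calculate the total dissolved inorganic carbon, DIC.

DIC = 1.28 mmol/kg

[CO2*] = KH · pCO2 = 10^(−1.45) × 2130×10^-6 = 7.558×10^-5 mol/kg
α₀ = 1/(1 + K1/[H⁺] + K1K2/[H⁺]²) = 1/(1 + 10^+1.20 + 10^-0.83) = 0.05883
DIC = [CO2*]/α₀ = 7.558×10^-5 / 0.05883 = 1.28 mmol/kg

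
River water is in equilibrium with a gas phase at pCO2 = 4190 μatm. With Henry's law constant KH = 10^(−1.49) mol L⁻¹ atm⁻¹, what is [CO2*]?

KH = 10^(−1.49) = 3.236×10^-2 mol L⁻¹ atm⁻¹
[CO2*] = KH · pCO2 = 3.236×10^-2 × 4190×10^-6 atm = 1.36×10^-4 mol/L

[CO2*] = 136 μmol/L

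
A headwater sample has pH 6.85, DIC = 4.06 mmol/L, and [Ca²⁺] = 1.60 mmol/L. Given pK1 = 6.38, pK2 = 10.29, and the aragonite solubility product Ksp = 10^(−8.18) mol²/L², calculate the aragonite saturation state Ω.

Ω = 0.267

α₂ = 1 / (1 + [H⁺]/K2 + [H⁺]²/(K1K2)) = 1 / (1 + 10^+3.44 + 10^+2.97)
   = 1 / (1 + 2754.2 + 933.25) = 1/3688.5 = 0.0002711
[CO3²⁻] = α₂ × DIC = 0.0002711 × 4.06 = 0.001101 mmol/L = 1.101 μmol/L
Ksp = 10^(−8.18) = 6.607×10^-9
Ω = [Ca²⁺][CO3²⁻]/Ksp = (1.60×10^-3)(1.101×10^-6) / 6.607×10^-9 = 0.267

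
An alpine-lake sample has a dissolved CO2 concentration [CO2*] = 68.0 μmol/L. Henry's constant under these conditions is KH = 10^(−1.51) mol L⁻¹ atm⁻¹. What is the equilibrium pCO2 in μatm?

pCO2 = 2200 μatm

KH = 10^(−1.51) = 3.090×10^-2 mol L⁻¹ atm⁻¹
pCO2 = [CO2*]/KH = 68.0×10^-6 / 3.090×10^-2 = 2.20×10^-3 atm = 2200 μatm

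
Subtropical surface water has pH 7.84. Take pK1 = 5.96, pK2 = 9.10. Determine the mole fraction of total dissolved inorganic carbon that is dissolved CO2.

α₀ = 1 / (1 + K1/[H⁺] + K1K2/[H⁺]²) = 1 / (1 + 10^+1.88 + 10^+0.62)
   = 1 / (1 + 75.858 + 4.1687) = 1/81.026 = 0.01234

α₀ = 0.0123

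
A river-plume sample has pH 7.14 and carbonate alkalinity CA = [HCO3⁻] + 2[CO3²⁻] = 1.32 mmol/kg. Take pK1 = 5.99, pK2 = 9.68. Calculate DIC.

DIC = 1.41 mmol/kg

CA = [HCO3⁻] + 2[CO3²⁻] = (α₁ + 2α₂)·DIC
At pH 7.14: [H⁺]/K1 = 10^-1.15 = 0.070795, K2/[H⁺] = 10^-2.54 = 0.0028840
α₁ = 1/(1 + 0.070795 + 0.0028840) = 1/1.0737 = 0.9314; α₂ = α₁·K2/[H⁺] = 0.002686
α₁ + 2α₂ = 0.9367
DIC = CA / (α₁ + 2α₂) = 1.32 / 0.9367 = 1.41 mmol/kg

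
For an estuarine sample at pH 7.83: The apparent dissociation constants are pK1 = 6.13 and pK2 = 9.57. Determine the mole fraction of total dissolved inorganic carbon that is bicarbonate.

α₁ = 1 / (1 + [H⁺]/K1 + K2/[H⁺]) = 1 / (1 + 10^-1.70 + 10^-1.74)
   = 1 / (1 + 0.019953 + 0.018197) = 1/1.0381 = 0.9633

α₁ = 0.963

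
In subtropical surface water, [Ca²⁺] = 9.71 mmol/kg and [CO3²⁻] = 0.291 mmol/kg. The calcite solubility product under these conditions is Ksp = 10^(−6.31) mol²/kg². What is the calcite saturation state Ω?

Ω = 5.77

Ksp = 10^(−6.31) = 4.898×10^-7
Ω = [Ca²⁺][CO3²⁻]/Ksp = (9.71×10^-3)(0.291×10^-3) / 4.898×10^-7 = 5.77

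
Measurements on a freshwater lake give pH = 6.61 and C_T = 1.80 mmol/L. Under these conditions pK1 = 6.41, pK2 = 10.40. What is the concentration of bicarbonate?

α₁ = 1 / (1 + [H⁺]/K1 + K2/[H⁺]) = 1 / (1 + 10^-0.20 + 10^-3.79)
   = 1 / (1 + 0.63096 + 0.00016218) = 1/1.6311 = 0.6131
[HCO3⁻] = α₁ × DIC = 0.6131 × 1.80 = 1.10 mmol/L

[HCO3⁻] = 1.10 mmol/L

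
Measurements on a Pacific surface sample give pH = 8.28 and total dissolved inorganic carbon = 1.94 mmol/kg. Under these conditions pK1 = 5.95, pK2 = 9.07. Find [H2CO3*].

[CO2*] = 7.78 μmol/kg

α₀ = 1 / (1 + K1/[H⁺] + K1K2/[H⁺]²) = 1 / (1 + 10^+2.33 + 10^+1.54)
   = 1 / (1 + 213.80 + 34.674) = 1/249.47 = 0.004008
[CO2*] = α₀ × DIC = 0.004008 × 1.94 = 0.00778 mmol/kg = 7.78 μmol/kg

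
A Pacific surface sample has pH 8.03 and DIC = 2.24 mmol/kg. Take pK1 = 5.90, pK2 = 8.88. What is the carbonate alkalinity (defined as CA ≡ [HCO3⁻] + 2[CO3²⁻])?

CA = 2.50 mmol/kg

CA = [HCO3⁻] + 2[CO3²⁻] = (α₁ + 2α₂)·DIC
At pH 8.03: [H⁺]/K1 = 10^-2.13 = 0.0074131, K2/[H⁺] = 10^-0.85 = 0.14125
α₁ = 1/(1 + 0.0074131 + 0.14125) = 1/1.1487 = 0.8706; α₂ = α₁·K2/[H⁺] = 0.1230
α₁ + 2α₂ = 1.1165
CA = 1.1165 × 2.24 = 2.50 mmol/kg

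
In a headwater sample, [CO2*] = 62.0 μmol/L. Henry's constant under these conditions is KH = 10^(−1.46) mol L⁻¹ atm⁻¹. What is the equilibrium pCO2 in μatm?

pCO2 = 1790 μatm

KH = 10^(−1.46) = 3.467×10^-2 mol L⁻¹ atm⁻¹
pCO2 = [CO2*]/KH = 62.0×10^-6 / 3.467×10^-2 = 1.79×10^-3 atm = 1790 μatm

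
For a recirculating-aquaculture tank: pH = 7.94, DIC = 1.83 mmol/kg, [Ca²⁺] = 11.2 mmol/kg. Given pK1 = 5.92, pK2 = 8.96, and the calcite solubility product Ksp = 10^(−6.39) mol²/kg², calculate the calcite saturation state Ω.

α₂ = 1 / (1 + [H⁺]/K2 + [H⁺]²/(K1K2)) = 1 / (1 + 10^+1.02 + 10^-1.00)
   = 1 / (1 + 10.471 + 0.10000) = 1/11.571 = 0.08642
[CO3²⁻] = α₂ × DIC = 0.08642 × 1.83 = 0.1582 mmol/kg
Ksp = 10^(−6.39) = 4.074×10^-7
Ω = [Ca²⁺][CO3²⁻]/Ksp = (11.2×10^-3)(1.582×10^-4) / 4.074×10^-7 = 4.35

Ω = 4.35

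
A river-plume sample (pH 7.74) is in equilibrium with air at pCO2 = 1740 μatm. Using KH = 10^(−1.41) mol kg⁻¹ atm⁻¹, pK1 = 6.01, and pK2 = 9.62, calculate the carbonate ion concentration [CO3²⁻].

[CO3²⁻] = 0.0479 mmol/kg

[CO2*] = KH · pCO2 = 10^(−1.41) × 1740×10^-6 = 6.769×10^-5 mol/kg
α₀ = 1/(1 + K1/[H⁺] + K1K2/[H⁺]²) = 1/(1 + 10^+1.73 + 10^-0.15) = 0.01805
DIC = [CO2*]/α₀ = 6.769×10^-5 / 0.01805 = 3.751 mmol/kg
[CO3²⁻] = α₂·DIC; α₂ = 0.01278, so [CO3²⁻] = 0.01278 × 3.751 = 0.0479 mmol/kg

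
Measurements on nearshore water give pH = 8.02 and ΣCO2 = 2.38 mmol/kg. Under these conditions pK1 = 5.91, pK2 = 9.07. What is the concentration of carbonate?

α₂ = 1 / (1 + [H⁺]/K2 + [H⁺]²/(K1K2)) = 1 / (1 + 10^+1.05 + 10^-1.06)
   = 1 / (1 + 11.220 + 0.087096) = 1/12.307 = 0.08125
[CO3²⁻] = α₂ × DIC = 0.08125 × 2.38 = 0.193 mmol/kg

[CO3²⁻] = 0.193 mmol/kg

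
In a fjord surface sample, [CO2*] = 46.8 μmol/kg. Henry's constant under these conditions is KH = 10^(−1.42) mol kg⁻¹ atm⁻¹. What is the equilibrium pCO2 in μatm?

KH = 10^(−1.42) = 3.802×10^-2 mol kg⁻¹ atm⁻¹
pCO2 = [CO2*]/KH = 46.8×10^-6 / 3.802×10^-2 = 1.23×10^-3 atm = 1230 μatm

pCO2 = 1230 μatm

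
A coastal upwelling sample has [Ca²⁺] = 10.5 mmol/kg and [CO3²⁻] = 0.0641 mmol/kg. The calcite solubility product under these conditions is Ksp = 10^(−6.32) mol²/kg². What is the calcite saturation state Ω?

Ksp = 10^(−6.32) = 4.786×10^-7
Ω = [Ca²⁺][CO3²⁻]/Ksp = (10.5×10^-3)(0.0641×10^-3) / 4.786×10^-7 = 1.41

Ω = 1.41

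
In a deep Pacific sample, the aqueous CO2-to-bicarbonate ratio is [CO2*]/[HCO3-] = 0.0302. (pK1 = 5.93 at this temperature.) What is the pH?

pH = 7.45

From K1 = [H⁺][HCO3-]/[CO2*]:  pH = pK1 − log₁₀([CO2*]/[HCO3-])
log₁₀(0.0302) = -1.520
pH = 5.93 − (-1.520) = 7.45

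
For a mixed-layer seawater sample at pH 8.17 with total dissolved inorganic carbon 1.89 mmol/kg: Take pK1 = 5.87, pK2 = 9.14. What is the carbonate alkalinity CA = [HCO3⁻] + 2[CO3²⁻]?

CA = [HCO3⁻] + 2[CO3²⁻] = (α₁ + 2α₂)·DIC
At pH 8.17: [H⁺]/K1 = 10^-2.30 = 0.0050119, K2/[H⁺] = 10^-0.97 = 0.10715
α₁ = 1/(1 + 0.0050119 + 0.10715) = 1/1.1122 = 0.8991; α₂ = α₁·K2/[H⁺] = 0.09635
α₁ + 2α₂ = 1.0918
CA = 1.0918 × 1.89 = 2.06 mmol/kg

CA = 2.06 mmol/kg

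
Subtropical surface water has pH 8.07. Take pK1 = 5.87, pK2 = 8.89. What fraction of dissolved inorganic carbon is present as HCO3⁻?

α₁ = 1 / (1 + [H⁺]/K1 + K2/[H⁺]) = 1 / (1 + 10^-2.20 + 10^-0.82)
   = 1 / (1 + 0.0063096 + 0.15136) = 1/1.1577 = 0.8638

α₁ = 0.864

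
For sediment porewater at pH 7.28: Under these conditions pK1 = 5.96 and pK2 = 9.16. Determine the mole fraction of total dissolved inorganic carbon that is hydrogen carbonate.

α₁ = 1 / (1 + [H⁺]/K1 + K2/[H⁺]) = 1 / (1 + 10^-1.32 + 10^-1.88)
   = 1 / (1 + 0.047863 + 0.013183) = 1/1.0610 = 0.9425

α₁ = 0.942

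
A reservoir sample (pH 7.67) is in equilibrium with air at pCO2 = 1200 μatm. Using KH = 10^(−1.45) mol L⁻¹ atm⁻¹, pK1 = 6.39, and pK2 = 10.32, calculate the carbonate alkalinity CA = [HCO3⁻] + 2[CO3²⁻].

CA = 0.815 mmol/L

[CO2*] = KH · pCO2 = 10^(−1.45) × 1200×10^-6 = 4.258×10^-5 mol/L
α₀ = 1/(1 + K1/[H⁺] + K1K2/[H⁺]²) = 1/(1 + 10^+1.28 + 10^-1.37) = 0.04976
DIC = [CO2*]/α₀ = 4.258×10^-5 / 0.04976 = 0.8557 mmol/L
CA = (α₁ + 2α₂)·DIC = (0.9481 + 2×0.002123) × 0.8557 = 0.815 mmol/L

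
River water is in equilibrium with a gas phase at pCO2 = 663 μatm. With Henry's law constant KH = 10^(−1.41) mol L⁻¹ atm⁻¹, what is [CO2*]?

KH = 10^(−1.41) = 3.890×10^-2 mol L⁻¹ atm⁻¹
[CO2*] = KH · pCO2 = 3.890×10^-2 × 663×10^-6 atm = 2.58×10^-5 mol/L

[CO2*] = 25.8 μmol/L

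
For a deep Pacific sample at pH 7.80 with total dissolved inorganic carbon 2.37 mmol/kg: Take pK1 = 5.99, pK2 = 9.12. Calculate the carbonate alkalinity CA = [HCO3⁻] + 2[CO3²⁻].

CA = [HCO3⁻] + 2[CO3²⁻] = (α₁ + 2α₂)·DIC
At pH 7.80: [H⁺]/K1 = 10^-1.81 = 0.015488, K2/[H⁺] = 10^-1.32 = 0.047863
α₁ = 1/(1 + 0.015488 + 0.047863) = 1/1.0634 = 0.9404; α₂ = α₁·K2/[H⁺] = 0.04501
α₁ + 2α₂ = 1.0304
CA = 1.0304 × 2.37 = 2.44 mmol/kg

CA = 2.44 mmol/kg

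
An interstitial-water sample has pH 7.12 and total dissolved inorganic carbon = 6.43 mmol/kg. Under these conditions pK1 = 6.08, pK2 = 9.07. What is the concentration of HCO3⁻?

α₁ = 1 / (1 + [H⁺]/K1 + K2/[H⁺]) = 1 / (1 + 10^-1.04 + 10^-1.95)
   = 1 / (1 + 0.091201 + 0.011220) = 1/1.1024 = 0.9071
[HCO3⁻] = α₁ × DIC = 0.9071 × 6.43 = 5.83 mmol/kg

[HCO3⁻] = 5.83 mmol/kg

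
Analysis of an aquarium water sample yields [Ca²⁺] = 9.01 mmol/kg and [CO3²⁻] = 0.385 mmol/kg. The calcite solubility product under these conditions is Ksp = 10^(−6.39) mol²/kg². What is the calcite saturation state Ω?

Ω = 8.52

Ksp = 10^(−6.39) = 4.074×10^-7
Ω = [Ca²⁺][CO3²⁻]/Ksp = (9.01×10^-3)(0.385×10^-3) / 4.074×10^-7 = 8.52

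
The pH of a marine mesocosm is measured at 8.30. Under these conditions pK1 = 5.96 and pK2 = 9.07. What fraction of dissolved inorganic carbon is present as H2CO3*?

α₀ = 1 / (1 + K1/[H⁺] + K1K2/[H⁺]²) = 1 / (1 + 10^+2.34 + 10^+1.57)
   = 1 / (1 + 218.78 + 37.154) = 1/256.93 = 0.003892

α₀ = 0.00389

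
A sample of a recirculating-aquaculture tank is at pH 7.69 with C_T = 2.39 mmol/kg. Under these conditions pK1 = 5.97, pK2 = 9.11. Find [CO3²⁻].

α₂ = 1 / (1 + [H⁺]/K2 + [H⁺]²/(K1K2)) = 1 / (1 + 10^+1.42 + 10^-0.30)
   = 1 / (1 + 26.303 + 0.50119) = 1/27.804 = 0.03597
[CO3²⁻] = α₂ × DIC = 0.03597 × 2.39 = 0.0860 mmol/kg

[CO3²⁻] = 0.0860 mmol/kg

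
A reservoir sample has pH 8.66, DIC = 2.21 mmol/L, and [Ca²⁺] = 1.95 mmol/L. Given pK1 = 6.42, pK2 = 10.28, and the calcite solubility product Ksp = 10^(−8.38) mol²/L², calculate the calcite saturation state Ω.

Ω = 24.1

α₂ = 1 / (1 + [H⁺]/K2 + [H⁺]²/(K1K2)) = 1 / (1 + 10^+1.62 + 10^-0.62)
   = 1 / (1 + 41.687 + 0.23988) = 1/42.927 = 0.02330
[CO3²⁻] = α₂ × DIC = 0.02330 × 2.21 = 0.05148 mmol/L
Ksp = 10^(−8.38) = 4.169×10^-9
Ω = [Ca²⁺][CO3²⁻]/Ksp = (1.95×10^-3)(5.148×10^-5) / 4.169×10^-9 = 24.1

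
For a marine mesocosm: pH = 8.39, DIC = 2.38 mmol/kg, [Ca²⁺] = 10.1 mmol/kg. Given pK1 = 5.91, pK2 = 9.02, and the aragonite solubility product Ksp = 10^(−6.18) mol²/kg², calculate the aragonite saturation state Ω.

Ω = 6.89

α₂ = 1 / (1 + [H⁺]/K2 + [H⁺]²/(K1K2)) = 1 / (1 + 10^+0.63 + 10^-1.85)
   = 1 / (1 + 4.2658 + 0.014125) = 1/5.2799 = 0.1894
[CO3²⁻] = α₂ × DIC = 0.1894 × 2.38 = 0.4508 mmol/kg
Ksp = 10^(−6.18) = 6.607×10^-7
Ω = [Ca²⁺][CO3²⁻]/Ksp = (10.1×10^-3)(4.508×10^-4) / 6.607×10^-7 = 6.89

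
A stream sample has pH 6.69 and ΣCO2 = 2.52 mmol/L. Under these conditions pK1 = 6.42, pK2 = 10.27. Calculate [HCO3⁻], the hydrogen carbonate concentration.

α₁ = 1 / (1 + [H⁺]/K1 + K2/[H⁺]) = 1 / (1 + 10^-0.27 + 10^-3.58)
   = 1 / (1 + 0.53703 + 0.00026303) = 1/1.5373 = 0.6505
[HCO3⁻] = α₁ × DIC = 0.6505 × 2.52 = 1.64 mmol/L

[HCO3⁻] = 1.64 mmol/L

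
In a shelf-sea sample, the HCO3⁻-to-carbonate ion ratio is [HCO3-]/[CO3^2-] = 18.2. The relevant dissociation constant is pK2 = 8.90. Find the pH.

pH = 7.64

From K2 = [H⁺][CO3^2-]/[HCO3-]:  pH = pK2 − log₁₀([HCO3-]/[CO3^2-])
log₁₀(18.2) = +1.260
pH = 8.90 − (+1.260) = 7.64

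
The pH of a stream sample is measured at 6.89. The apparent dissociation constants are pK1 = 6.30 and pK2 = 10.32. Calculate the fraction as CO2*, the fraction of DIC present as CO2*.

α₀ = 1 / (1 + K1/[H⁺] + K1K2/[H⁺]²) = 1 / (1 + 10^+0.59 + 10^-2.84)
   = 1 / (1 + 3.8905 + 0.0014454) = 1/4.8919 = 0.2044

α₀ = 0.204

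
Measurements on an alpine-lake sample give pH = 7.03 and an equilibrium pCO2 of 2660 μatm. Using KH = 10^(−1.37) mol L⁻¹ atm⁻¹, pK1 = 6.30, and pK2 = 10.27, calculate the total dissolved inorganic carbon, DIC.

[CO2*] = KH · pCO2 = 10^(−1.37) × 2660×10^-6 = 1.135×10^-4 mol/L
α₀ = 1/(1 + K1/[H⁺] + K1K2/[H⁺]²) = 1/(1 + 10^+0.73 + 10^-2.51) = 0.1569
DIC = [CO2*]/α₀ = 1.135×10^-4 / 0.1569 = 0.723 mmol/L

DIC = 0.723 mmol/L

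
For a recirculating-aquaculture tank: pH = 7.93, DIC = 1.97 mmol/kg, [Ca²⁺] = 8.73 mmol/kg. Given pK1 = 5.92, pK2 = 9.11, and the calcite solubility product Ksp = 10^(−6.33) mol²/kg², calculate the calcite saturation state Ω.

α₂ = 1 / (1 + [H⁺]/K2 + [H⁺]²/(K1K2)) = 1 / (1 + 10^+1.18 + 10^-0.83)
   = 1 / (1 + 15.136 + 0.14791) = 1/16.284 = 0.06141
[CO3²⁻] = α₂ × DIC = 0.06141 × 1.97 = 0.1210 mmol/kg
Ksp = 10^(−6.33) = 4.677×10^-7
Ω = [Ca²⁺][CO3²⁻]/Ksp = (8.73×10^-3)(1.210×10^-4) / 4.677×10^-7 = 2.26

Ω = 2.26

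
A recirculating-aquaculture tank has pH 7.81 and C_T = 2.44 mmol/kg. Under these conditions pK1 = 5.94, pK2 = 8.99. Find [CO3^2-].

[CO3²⁻] = 0.149 mmol/kg

α₂ = 1 / (1 + [H⁺]/K2 + [H⁺]²/(K1K2)) = 1 / (1 + 10^+1.18 + 10^-0.69)
   = 1 / (1 + 15.136 + 0.20417) = 1/16.340 = 0.06120
[CO3²⁻] = α₂ × DIC = 0.06120 × 2.44 = 0.149 mmol/kg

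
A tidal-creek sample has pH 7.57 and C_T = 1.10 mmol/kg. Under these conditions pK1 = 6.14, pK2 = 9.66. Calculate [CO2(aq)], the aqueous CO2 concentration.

α₀ = 1 / (1 + K1/[H⁺] + K1K2/[H⁺]²) = 1 / (1 + 10^+1.43 + 10^-0.66)
   = 1 / (1 + 26.915 + 0.21878) = 1/28.134 = 0.03554
[CO2*] = α₀ × DIC = 0.03554 × 1.10 = 0.0391 mmol/kg

[CO2*] = 0.0391 mmol/kg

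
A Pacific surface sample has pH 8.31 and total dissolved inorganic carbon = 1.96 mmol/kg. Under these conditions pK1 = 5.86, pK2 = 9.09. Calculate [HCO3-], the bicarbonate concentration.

[HCO3⁻] = 1.68 mmol/kg

α₁ = 1 / (1 + [H⁺]/K1 + K2/[H⁺]) = 1 / (1 + 10^-2.45 + 10^-0.78)
   = 1 / (1 + 0.0035481 + 0.16596) = 1/1.1695 = 0.8551
[HCO3⁻] = α₁ × DIC = 0.8551 × 1.96 = 1.68 mmol/kg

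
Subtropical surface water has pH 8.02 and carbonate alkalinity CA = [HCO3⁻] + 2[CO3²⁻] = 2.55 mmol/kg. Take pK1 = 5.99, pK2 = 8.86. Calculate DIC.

DIC = 2.28 mmol/kg

CA = [HCO3⁻] + 2[CO3²⁻] = (α₁ + 2α₂)·DIC
At pH 8.02: [H⁺]/K1 = 10^-2.03 = 0.0093325, K2/[H⁺] = 10^-0.84 = 0.14454
α₁ = 1/(1 + 0.0093325 + 0.14454) = 1/1.1539 = 0.8666; α₂ = α₁·K2/[H⁺] = 0.1253
α₁ + 2α₂ = 1.1172
DIC = CA / (α₁ + 2α₂) = 2.55 / 1.1172 = 2.28 mmol/kg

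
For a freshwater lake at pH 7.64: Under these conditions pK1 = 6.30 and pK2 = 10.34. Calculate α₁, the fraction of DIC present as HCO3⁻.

α₁ = 1 / (1 + [H⁺]/K1 + K2/[H⁺]) = 1 / (1 + 10^-1.34 + 10^-2.70)
   = 1 / (1 + 0.045709 + 0.0019953) = 1/1.0477 = 0.9545

α₁ = 0.954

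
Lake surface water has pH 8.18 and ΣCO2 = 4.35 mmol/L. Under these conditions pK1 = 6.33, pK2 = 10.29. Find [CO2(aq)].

α₀ = 1 / (1 + K1/[H⁺] + K1K2/[H⁺]²) = 1 / (1 + 10^+1.85 + 10^-0.26)
   = 1 / (1 + 70.795 + 0.54954) = 1/72.344 = 0.01382
[CO2*] = α₀ × DIC = 0.01382 × 4.35 = 0.0601 mmol/L

[CO2*] = 0.0601 mmol/L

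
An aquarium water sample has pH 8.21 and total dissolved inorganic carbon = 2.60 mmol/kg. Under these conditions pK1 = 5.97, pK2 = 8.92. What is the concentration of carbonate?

[CO3²⁻] = 0.422 mmol/kg

α₂ = 1 / (1 + [H⁺]/K2 + [H⁺]²/(K1K2)) = 1 / (1 + 10^+0.71 + 10^-1.53)
   = 1 / (1 + 5.1286 + 0.029512) = 1/6.1581 = 0.1624
[CO3²⁻] = α₂ × DIC = 0.1624 × 2.60 = 0.422 mmol/kg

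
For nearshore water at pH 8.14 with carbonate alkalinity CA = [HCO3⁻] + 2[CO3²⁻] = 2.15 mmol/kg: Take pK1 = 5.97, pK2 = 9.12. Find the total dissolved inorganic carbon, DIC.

DIC = 1.98 mmol/kg

CA = [HCO3⁻] + 2[CO3²⁻] = (α₁ + 2α₂)·DIC
At pH 8.14: [H⁺]/K1 = 10^-2.17 = 0.0067608, K2/[H⁺] = 10^-0.98 = 0.10471
α₁ = 1/(1 + 0.0067608 + 0.10471) = 1/1.1115 = 0.8997; α₂ = α₁·K2/[H⁺] = 0.09421
α₁ + 2α₂ = 1.0881
DIC = CA / (α₁ + 2α₂) = 2.15 / 1.0881 = 1.98 mmol/kg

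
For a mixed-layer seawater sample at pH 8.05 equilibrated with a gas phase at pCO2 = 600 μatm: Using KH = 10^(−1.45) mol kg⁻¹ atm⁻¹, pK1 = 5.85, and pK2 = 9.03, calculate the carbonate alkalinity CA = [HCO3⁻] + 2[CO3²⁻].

CA = 4.08 mmol/kg

[CO2*] = KH · pCO2 = 10^(−1.45) × 600×10^-6 = 2.129×10^-5 mol/kg
α₀ = 1/(1 + K1/[H⁺] + K1K2/[H⁺]²) = 1/(1 + 10^+2.20 + 10^+1.22) = 0.005679
DIC = [CO2*]/α₀ = 2.129×10^-5 / 0.005679 = 3.749 mmol/kg
CA = (α₁ + 2α₂)·DIC = (0.9001 + 2×0.09425) × 3.749 = 4.08 mmol/kg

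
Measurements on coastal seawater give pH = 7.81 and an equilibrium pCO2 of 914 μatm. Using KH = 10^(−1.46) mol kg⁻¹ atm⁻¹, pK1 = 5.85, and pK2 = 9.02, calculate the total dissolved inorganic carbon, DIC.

[CO2*] = KH · pCO2 = 10^(−1.46) × 914×10^-6 = 3.169×10^-5 mol/kg
α₀ = 1/(1 + K1/[H⁺] + K1K2/[H⁺]²) = 1/(1 + 10^+1.96 + 10^+0.75) = 0.01022
DIC = [CO2*]/α₀ = 3.169×10^-5 / 0.01022 = 3.10 mmol/kg

DIC = 3.10 mmol/kg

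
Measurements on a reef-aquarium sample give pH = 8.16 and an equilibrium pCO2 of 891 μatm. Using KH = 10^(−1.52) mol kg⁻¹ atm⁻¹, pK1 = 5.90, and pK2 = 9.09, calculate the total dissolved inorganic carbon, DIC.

DIC = 5.50 mmol/kg

[CO2*] = KH · pCO2 = 10^(−1.52) × 891×10^-6 = 2.691×10^-5 mol/kg
α₀ = 1/(1 + K1/[H⁺] + K1K2/[H⁺]²) = 1/(1 + 10^+2.26 + 10^+1.33) = 0.004894
DIC = [CO2*]/α₀ = 2.691×10^-5 / 0.004894 = 5.50 mmol/kg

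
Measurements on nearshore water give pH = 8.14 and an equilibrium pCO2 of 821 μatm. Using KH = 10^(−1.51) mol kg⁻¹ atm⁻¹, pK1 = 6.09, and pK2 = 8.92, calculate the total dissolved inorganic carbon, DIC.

[CO2*] = KH · pCO2 = 10^(−1.51) × 821×10^-6 = 2.537×10^-5 mol/kg
α₀ = 1/(1 + K1/[H⁺] + K1K2/[H⁺]²) = 1/(1 + 10^+2.05 + 10^+1.27) = 0.007586
DIC = [CO2*]/α₀ = 2.537×10^-5 / 0.007586 = 3.34 mmol/kg

DIC = 3.34 mmol/kg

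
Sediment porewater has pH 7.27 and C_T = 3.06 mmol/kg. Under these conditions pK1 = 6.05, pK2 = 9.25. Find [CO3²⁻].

[CO3²⁻] = 0.0299 mmol/kg

α₂ = 1 / (1 + [H⁺]/K2 + [H⁺]²/(K1K2)) = 1 / (1 + 10^+1.98 + 10^+0.76)
   = 1 / (1 + 95.499 + 5.7544) = 1/102.25 = 0.009780
[CO3²⁻] = α₂ × DIC = 0.009780 × 3.06 = 0.0299 mmol/kg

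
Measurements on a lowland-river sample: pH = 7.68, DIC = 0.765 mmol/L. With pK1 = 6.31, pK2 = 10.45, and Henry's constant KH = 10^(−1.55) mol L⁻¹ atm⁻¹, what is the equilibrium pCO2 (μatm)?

pCO2 = 1110 μatm

α₀ = 1 / (1 + K1/[H⁺] + K1K2/[H⁺]²) = 1 / (1 + 10^+1.37 + 10^-1.40)
   = 1 / (1 + 23.442 + 0.039811) = 1/24.482 = 0.04085
[CO2*] = α₀ × DIC = 0.04085 × 0.765 = 0.03125 mmol/L
pCO2 = [CO2*]/KH = 3.125×10^-5 / 2.818×10^-2 = 1110 μatm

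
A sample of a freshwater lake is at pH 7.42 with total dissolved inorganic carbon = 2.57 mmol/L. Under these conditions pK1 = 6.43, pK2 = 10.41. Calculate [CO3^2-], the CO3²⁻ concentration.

[CO3²⁻] = 2.38 μmol/L

α₂ = 1 / (1 + [H⁺]/K2 + [H⁺]²/(K1K2)) = 1 / (1 + 10^+2.99 + 10^+2.00)
   = 1 / (1 + 977.24 + 100.00) = 1/1078.2 = 0.0009274
[CO3²⁻] = α₂ × DIC = 0.0009274 × 2.57 = 0.00238 mmol/L = 2.38 μmol/L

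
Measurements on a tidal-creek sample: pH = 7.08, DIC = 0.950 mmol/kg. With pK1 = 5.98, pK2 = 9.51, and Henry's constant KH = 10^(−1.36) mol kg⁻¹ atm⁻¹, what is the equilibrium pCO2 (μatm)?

α₀ = 1 / (1 + K1/[H⁺] + K1K2/[H⁺]²) = 1 / (1 + 10^+1.10 + 10^-1.33)
   = 1 / (1 + 12.589 + 0.046774) = 1/13.636 = 0.07334
[CO2*] = α₀ × DIC = 0.07334 × 0.950 = 0.06967 mmol/kg
pCO2 = [CO2*]/KH = 6.967×10^-5 / 4.365×10^-2 = 1600 μatm

pCO2 = 1600 μatm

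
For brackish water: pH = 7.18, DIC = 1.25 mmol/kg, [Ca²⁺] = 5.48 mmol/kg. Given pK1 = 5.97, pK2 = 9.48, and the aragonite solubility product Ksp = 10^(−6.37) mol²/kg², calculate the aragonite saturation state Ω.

Ω = 0.0755

α₂ = 1 / (1 + [H⁺]/K2 + [H⁺]²/(K1K2)) = 1 / (1 + 10^+2.30 + 10^+1.09)
   = 1 / (1 + 199.53 + 12.303) = 1/212.83 = 0.004699
[CO3²⁻] = α₂ × DIC = 0.004699 × 1.25 = 0.005873 mmol/kg = 5.873 μmol/kg
Ksp = 10^(−6.37) = 4.266×10^-7
Ω = [Ca²⁺][CO3²⁻]/Ksp = (5.48×10^-3)(5.873×10^-6) / 4.266×10^-7 = 0.0755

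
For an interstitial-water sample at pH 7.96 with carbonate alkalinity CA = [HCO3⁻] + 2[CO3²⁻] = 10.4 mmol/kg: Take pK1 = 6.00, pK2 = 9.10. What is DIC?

DIC = 9.84 mmol/kg

CA = [HCO3⁻] + 2[CO3²⁻] = (α₁ + 2α₂)·DIC
At pH 7.96: [H⁺]/K1 = 10^-1.96 = 0.010965, K2/[H⁺] = 10^-1.14 = 0.072444
α₁ = 1/(1 + 0.010965 + 0.072444) = 1/1.0834 = 0.9230; α₂ = α₁·K2/[H⁺] = 0.06687
α₁ + 2α₂ = 1.0567
DIC = CA / (α₁ + 2α₂) = 10.4 / 1.0567 = 9.84 mmol/kg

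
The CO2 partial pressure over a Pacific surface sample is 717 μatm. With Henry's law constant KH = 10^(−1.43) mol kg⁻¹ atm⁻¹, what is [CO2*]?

KH = 10^(−1.43) = 3.715×10^-2 mol kg⁻¹ atm⁻¹
[CO2*] = KH · pCO2 = 3.715×10^-2 × 717×10^-6 atm = 2.66×10^-5 mol/kg

[CO2*] = 26.6 μmol/kg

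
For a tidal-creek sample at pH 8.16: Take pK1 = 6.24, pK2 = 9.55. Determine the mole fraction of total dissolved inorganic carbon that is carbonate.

α₂ = 0.0387

α₂ = 1 / (1 + [H⁺]/K2 + [H⁺]²/(K1K2)) = 1 / (1 + 10^+1.39 + 10^-0.53)
   = 1 / (1 + 24.547 + 0.29512) = 1/25.842 = 0.03870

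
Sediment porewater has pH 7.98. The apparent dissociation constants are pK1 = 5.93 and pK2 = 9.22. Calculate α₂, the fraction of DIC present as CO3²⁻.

α₂ = 1 / (1 + [H⁺]/K2 + [H⁺]²/(K1K2)) = 1 / (1 + 10^+1.24 + 10^-0.81)
   = 1 / (1 + 17.378 + 0.15488) = 1/18.533 = 0.05396

α₂ = 0.0540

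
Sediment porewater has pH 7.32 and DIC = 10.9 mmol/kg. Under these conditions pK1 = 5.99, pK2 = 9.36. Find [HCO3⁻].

[HCO3⁻] = 10.3 mmol/kg

α₁ = 1 / (1 + [H⁺]/K1 + K2/[H⁺]) = 1 / (1 + 10^-1.33 + 10^-2.04)
   = 1 / (1 + 0.046774 + 0.0091201) = 1/1.0559 = 0.9471
[HCO3⁻] = α₁ × DIC = 0.9471 × 10.9 = 10.3 mmol/kg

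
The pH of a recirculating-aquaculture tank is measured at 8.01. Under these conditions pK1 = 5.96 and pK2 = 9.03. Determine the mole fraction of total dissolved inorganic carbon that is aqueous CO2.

α₀ = 0.00807

α₀ = 1 / (1 + K1/[H⁺] + K1K2/[H⁺]²) = 1 / (1 + 10^+2.05 + 10^+1.03)
   = 1 / (1 + 112.20 + 10.715) = 1/123.92 = 0.008070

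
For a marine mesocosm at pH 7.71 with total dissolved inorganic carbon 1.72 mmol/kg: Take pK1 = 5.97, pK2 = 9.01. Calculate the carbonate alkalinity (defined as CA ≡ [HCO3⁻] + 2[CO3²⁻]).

CA = 1.77 mmol/kg

CA = [HCO3⁻] + 2[CO3²⁻] = (α₁ + 2α₂)·DIC
At pH 7.71: [H⁺]/K1 = 10^-1.74 = 0.018197, K2/[H⁺] = 10^-1.30 = 0.050119
α₁ = 1/(1 + 0.018197 + 0.050119) = 1/1.0683 = 0.9361; α₂ = α₁·K2/[H⁺] = 0.04691
α₁ + 2α₂ = 1.0299
CA = 1.0299 × 1.72 = 1.77 mmol/kg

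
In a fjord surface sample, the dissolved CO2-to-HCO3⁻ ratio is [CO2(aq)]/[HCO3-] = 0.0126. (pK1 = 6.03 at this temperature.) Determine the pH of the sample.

pH = 7.93

From K1 = [H⁺][HCO3-]/[CO2(aq)]:  pH = pK1 − log₁₀([CO2(aq)]/[HCO3-])
log₁₀(0.0126) = -1.900
pH = 6.03 − (-1.900) = 7.93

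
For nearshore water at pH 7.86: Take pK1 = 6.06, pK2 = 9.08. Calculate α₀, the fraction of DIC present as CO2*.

α₀ = 0.0147

α₀ = 1 / (1 + K1/[H⁺] + K1K2/[H⁺]²) = 1 / (1 + 10^+1.80 + 10^+0.58)
   = 1 / (1 + 63.096 + 3.8019) = 1/67.898 = 0.01473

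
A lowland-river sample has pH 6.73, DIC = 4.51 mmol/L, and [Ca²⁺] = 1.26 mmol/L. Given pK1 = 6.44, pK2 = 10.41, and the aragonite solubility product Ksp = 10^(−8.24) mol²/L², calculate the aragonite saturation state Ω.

α₂ = 1 / (1 + [H⁺]/K2 + [H⁺]²/(K1K2)) = 1 / (1 + 10^+3.68 + 10^+3.39)
   = 1 / (1 + 4786.3 + 2454.7) = 1/7242.0 = 0.0001381
[CO3²⁻] = α₂ × DIC = 0.0001381 × 4.51 = 0.0006228 mmol/L = 0.6228 μmol/L
Ksp = 10^(−8.24) = 5.754×10^-9
Ω = [Ca²⁺][CO3²⁻]/Ksp = (1.26×10^-3)(6.228×10^-7) / 5.754×10^-9 = 0.136

Ω = 0.136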